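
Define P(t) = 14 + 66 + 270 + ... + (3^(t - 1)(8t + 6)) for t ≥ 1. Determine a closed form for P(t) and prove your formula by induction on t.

We claim P(t) = 3^t(4t + 1) - 1 for all t ≥ 1.
Base case (t = 1): P(1) = 14, and the closed form gives 14. They agree.
For the inductive step, assume it holds for an arbitrary j ≥ 1, so P(j) = 3^j(4j + 1) - 1.
Then P(j+1) = P(j) + (3^j(8j + 14)) = (3^j(4j + 1) - 1) + (3^j(8j + 14)).
Simplifying, P(j+1) = 12·3^j·j + 15·3^j - 1 = 3^(j+1)(4(j+1) + 1) - 1,
which is the closed form with t = j+1.
Hence, by induction on t, the claim holds for every t ≥ 1.

P(t) = 3^t(4t + 1) - 1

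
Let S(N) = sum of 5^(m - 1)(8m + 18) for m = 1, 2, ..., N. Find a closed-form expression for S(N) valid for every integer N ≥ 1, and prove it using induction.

S(N) = 2·5^N(N + 2) - 4

We claim S(N) = 2·5^N(N + 2) - 4 for all N ≥ 1.
Base case (N = 1): S(1) = 26, and the closed form gives 26. They agree.
Inductive step: assume the claim holds for N = m, so S(m) = 2·5^m(m + 2) - 4.
Then S(m+1) = S(m) + (5^m(8m + 26)) = (2·5^m(m + 2) - 4) + (5^m(8m + 26)).
Simplifying, S(m+1) = 10·5^m·m + 30·5^m - 4 = 2·5^(m+1)((m+1) + 2) - 4,
which is the closed form with N = m+1.
This completes the induction.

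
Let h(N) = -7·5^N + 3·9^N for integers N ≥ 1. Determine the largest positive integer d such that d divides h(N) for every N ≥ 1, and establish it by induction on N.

Computing the first values: h(1) = -8 and h(2) = 68; gcd(-8, 68) = 4, so d ≤ 4.
We prove 4 | -7·5^N + 3·9^N for all N ≥ 1 by induction on N.
Base step (N = 1): h(1) = -8 = 4·(-2), so 4 | h(1).
For the inductive step, assume it holds for an arbitrary k ≥ 1, i.e. 4 | h(k). Then
h(k+1) − 9·h(k) = (-7·5^(k+1) + 3·9^(k+1)) − 9·(-7·5^k + 3·9^k) = (-7)·5^k·(5 − 9) = (28)·5^k. Since 4 | h(k) by the inductive hypothesis, 4 | 9·h(k); and 4 | 28 since 28 = 4·7. Therefore 4 | h(k+1).
This completes the induction.
Therefore the largest such d is 4.

d = 4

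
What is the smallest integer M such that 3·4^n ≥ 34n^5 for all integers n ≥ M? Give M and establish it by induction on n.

M = 11

At n = 10: 3145728 < 3400000, so the inequality fails and M ≥ 11. We prove 3·4^n ≥ 34n^5 for all n ≥ 11.
Base case (n = 11): 3·4^n = 12582912 and 34n^5 = 5475734, so 12582912 ≥ 5475734.
Suppose the result is true for n = i, so 3·4^i ≥ 34i^5.
Then 3·4^(i + 1) = 4·(3·4^i) ≥ 4·(34i^5).
Also, for i ≥ 11 we have 4·(34i^5) ≥ 34(i+1)^5, since 4 ≥ (1 + 1/i)^5 for all i ≥ 11.
Combining, 3·4^(i + 1) ≥ 34(i+1)^5.
This completes the induction.
Hence the smallest such M is 11.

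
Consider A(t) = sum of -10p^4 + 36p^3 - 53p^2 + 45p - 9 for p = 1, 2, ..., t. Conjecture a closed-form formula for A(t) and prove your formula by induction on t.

A(t) = -t(2t^4 - 4t^3 + 3t^2 - 5t - 5)

We claim A(t) = -t(2t^4 - 4t^3 + 3t^2 - 5t - 5) for all t ≥ 1.
Base case (t = 1): A(1) = 9, and the closed form gives 9. They agree.
For the inductive step, assume it holds for an arbitrary p ≥ 1, so A(p) = p(-2p^4 + 4p^3 - 3p^2 + 5p + 5).
Then A(p+1) = A(p) + (-10p^4 - 4p^3 - 5p^2 + 7p + 9) = (p(-2p^4 + 4p^3 - 3p^2 + 5p + 5)) + (-10p^4 - 4p^3 - 5p^2 + 7p + 9).
Simplifying, A(p+1) = -(p + 1)(2p^4 + 4p^3 + 3p^2 - 3p - 9) = -(p+1)(2(p+1)^4 - 4(p+1)^3 + 3(p+1)^2 - 5(p+1) - 5),
which is the closed form with t = p+1.
Hence, by induction on t, the claim holds for every t ≥ 1.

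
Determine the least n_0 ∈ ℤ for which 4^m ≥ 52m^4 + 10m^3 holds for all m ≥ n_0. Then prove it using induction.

At m = 9: 262144 < 348462, so the inequality fails and n_0 ≥ 10. We prove 4^m ≥ 52m^4 + 10m^3 for all m ≥ 10.
When m = 10: 4^m = 1048576 and 52m^4 + 10m^3 = 530000, so 1048576 ≥ 530000.
For the inductive step, assume it holds for an arbitrary r ≥ 10, so 4^r ≥ 52r^4 + 10r^3.
Then 4^(r + 1) = 4·(4^r) ≥ 4·(52r^4 + 10r^3).
Also, for r ≥ 10 we have 4·(52r^4 + 10r^3) ≥ 52(r+1)^4 + 10(r+1)^3, since 4·(52r^4 + 10r^3) − (52(r+1)^4 + 10(r+1)^3) = 156r^4 - 178r^3 - 342r^2 - 238r - 62, which is nonnegative for all r ≥ 10.
Combining, 4^(r + 1) ≥ 52(r+1)^4 + 10(r+1)^3.
By the principle of mathematical induction, the result holds for all m ≥ 10.
Hence the smallest such n_0 is 10.

n_0 = 10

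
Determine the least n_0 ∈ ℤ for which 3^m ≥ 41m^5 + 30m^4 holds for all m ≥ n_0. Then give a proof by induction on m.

n_0 = 17

At m = 16: 43046721 < 44957696, so the inequality fails and n_0 ≥ 17. We prove 3^m ≥ 41m^5 + 30m^4 for all m ≥ 17.
Base case (m = 17): 3^m = 129140163 and 41m^5 + 30m^4 = 60719767, so 129140163 ≥ 60719767.
Inductive step: suppose the statement holds for some k ≥ 17, so 3^k ≥ 41k^5 + 30k^4.
Then 3^(k + 1) = 3·(3^k) ≥ 3·(41k^5 + 30k^4).
Also, for k ≥ 17 we have 3·(41k^5 + 30k^4) ≥ 41(k+1)^5 + 30(k+1)^4, since 3·(41k^5 + 30k^4) − (41(k+1)^5 + 30(k+1)^4) = 82k^5 - 145k^4 - 530k^3 - 590k^2 - 325k - 71, which is nonnegative for all k ≥ 17.
Combining, 3^(k + 1) ≥ 41(k+1)^5 + 30(k+1)^4.
By the principle of mathematical induction, the result holds for all m ≥ 17.
Hence the smallest such n_0 is 17.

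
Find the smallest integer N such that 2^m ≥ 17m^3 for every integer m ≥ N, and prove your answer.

At m = 16: 65536 < 69632, so the inequality fails and N ≥ 17. We prove 2^m ≥ 17m^3 for all m ≥ 17.
Base case (m = 17): 2^m = 131072 and 17m^3 = 83521, so 131072 ≥ 83521.
Inductive step: assume the claim holds for m = i, so 2^i ≥ 17i^3.
Then 2^(i + 1) = 2·(2^i) ≥ 2·(17i^3).
Also, for i ≥ 17 we have 2·(17i^3) ≥ 17(i+1)^3, since 2 ≥ (1 + 1/i)^3 for all i ≥ 17.
Combining, 2^(i + 1) ≥ 17(i+1)^3.
This completes the induction.
Hence the smallest such N is 17.

N = 17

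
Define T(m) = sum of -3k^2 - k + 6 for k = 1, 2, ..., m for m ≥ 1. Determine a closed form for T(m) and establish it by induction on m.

We claim T(m) = -m(m^2 + 2m - 5) for all m ≥ 1.
Base step (m = 1): T(1) = 2, and the closed form gives 2. They agree.
Inductive step: suppose the statement holds for some k ≥ 1, so T(k) = k(-k^2 - 2k + 5).
Then T(k+1) = T(k) + (-k - 3(k + 1)^2 + 5) = (k(-k^2 - 2k + 5)) + (-k - 3(k + 1)^2 + 5).
Simplifying, T(k+1) = -(k + 1)(k^2 + 4k - 2) = -(k+1)((k+1)^2 + 2(k+1) - 5),
which is the closed form with m = k+1.
This completes the induction.

T(m) = -m(m^2 + 2m - 5)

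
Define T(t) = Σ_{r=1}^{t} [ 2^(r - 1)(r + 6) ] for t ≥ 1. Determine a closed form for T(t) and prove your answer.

We claim T(t) = 2^t(t + 5) - 5 for all t ≥ 1.
Base step (t = 1): T(1) = 7, and the closed form gives 7. They agree.
Suppose the result is true for t = r, so T(r) = 2^r(r + 5) - 5.
Then T(r+1) = T(r) + (2^r(r + 7)) = (2^r(r + 5) - 5) + (2^r(r + 7)).
Simplifying, T(r+1) = 2·2^r·r + 12·2^r - 5 = 2^(r+1)((r+1) + 5) - 5,
which is the closed form with t = r+1.
By induction, the statement is established for all t ≥ 1.

T(t) = 2^t(t + 5) - 5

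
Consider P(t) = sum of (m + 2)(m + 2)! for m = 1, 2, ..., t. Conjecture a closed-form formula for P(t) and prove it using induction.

We claim P(t) = (t + 3)! - 6 for all t ≥ 1.
Base step (t = 1): P(1) = 18, and the closed form gives 18. They agree.
For the inductive step, assume it holds for an arbitrary m ≥ 1, so P(m) = (m + 3)! - 6.
Then P(m+1) = P(m) + ((m + 3)(m + 3)!) = ((m + 3)! - 6) + ((m + 3)(m + 3)!).
Simplifying, P(m+1) = ((m+1) + 3)! - 6,
which is the closed form with t = m+1.
This completes the induction.

P(t) = (t + 3)! - 6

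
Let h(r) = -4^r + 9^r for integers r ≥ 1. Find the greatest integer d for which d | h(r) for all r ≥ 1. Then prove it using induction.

Computing the first values: h(1) = 5 and h(2) = 65; gcd(5, 65) = 5, so d ≤ 5.
We prove 5 | -4^r + 9^r for all r ≥ 1 by induction on r.
Base case (r = 1): h(1) = 5 = 5·(1), so 5 | h(1).
For the inductive step, assume it holds for an arbitrary p ≥ 1, i.e. 5 | h(p). Then
9^{p+1} − 4^{p+1} = 9·9^p − 4·4^p = 9·(9^p − 4^p) + (5)·4^p. The first term is divisible by 5 by the inductive hypothesis, and the second term (5)·4^p is divisible by 5 since 5 | 5. Hence 5 | h(p+1).
By the principle of mathematical induction, the result holds for all r ≥ 1.
Therefore the largest such d is 5.

d = 5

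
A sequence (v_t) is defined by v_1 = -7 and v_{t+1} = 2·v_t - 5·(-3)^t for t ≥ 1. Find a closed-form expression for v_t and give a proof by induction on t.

Computing the first terms: v_1 = -7, v_2 = 1, v_3 = -43. This suggests v_t = (-3)^t - 2^(t + 1).
Base step (t = 1): the formula gives -7 = -7 = v_1.
Inductive step: suppose the statement holds for some m ≥ 1, so v_m = (-3)^m - 2^(m + 1).
Then v_{m+1} = 2·v_m - 5·(-3)^m = 2·((-3)^m - 2^(m + 1)) - 5·(-3)^m = (-3)^(m + 1) - 2^(m + 2) = (-3)^(m+1) - 2^((m+1) + 1),
which is the claimed formula at t = m+1.
Hence, by induction on t, the claim holds for every t ≥ 1.

v_t = (-3)^t - 2^(t + 1)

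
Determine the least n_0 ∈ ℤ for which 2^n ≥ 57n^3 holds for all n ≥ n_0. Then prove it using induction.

n_0 = 19

At n = 18: 262144 < 332424, so the inequality fails and n_0 ≥ 19. We prove 2^n ≥ 57n^3 for all n ≥ 19.
Base case (n = 19): 2^n = 524288 and 57n^3 = 390963, so 524288 ≥ 390963.
Inductive step: suppose the statement holds for some k ≥ 19, so 2^k ≥ 57k^3.
Then 2^(k + 1) = 2·(2^k) ≥ 2·(57k^3).
Also, for k ≥ 19 we have 2·(57k^3) ≥ 57(k+1)^3, since 2 ≥ (1 + 1/k)^3 for all k ≥ 19.
Combining, 2^(k + 1) ≥ 57(k+1)^3.
Hence, by induction on n, the claim holds for every n ≥ 19.
Hence the smallest such n_0 is 19.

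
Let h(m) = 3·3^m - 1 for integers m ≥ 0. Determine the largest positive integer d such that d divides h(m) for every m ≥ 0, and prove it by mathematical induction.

d = 2

Computing the first values: h(0) = 2 and h(1) = 8; gcd(2, 8) = 2, so d ≤ 2.
We prove 2 | 3·3^m - 1 for all m ≥ 0 by induction on m.
Base case (m = 0): h(0) = 2 = 2·(1), so 2 | h(0).
Suppose the result is true for m = p, i.e. 2 | h(p). Then
h(p+1) = 3·3^(p+1) - 1 = 3·(3·3^p - 1) + 2 = 3·h(p) + 2. The first term is divisible by 2 by the inductive hypothesis, and 2 is divisible by 2. Hence 2 | h(p+1).
By induction, the statement is established for all m ≥ 0.
Therefore the largest such d is 2.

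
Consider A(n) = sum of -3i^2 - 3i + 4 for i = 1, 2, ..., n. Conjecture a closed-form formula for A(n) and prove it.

We claim A(n) = -n(n^2 + 3n - 2) for all n ≥ 1.
For the base case n = 1: A(1) = -2, and the closed form gives -2. They agree.
Suppose the result is true for n = i, so A(i) = i(-i^2 - 3i + 2).
Then A(i+1) = A(i) + (-3i - 3(i + 1)^2 + 1) = (i(-i^2 - 3i + 2)) + (-3i - 3(i + 1)^2 + 1).
Simplifying, A(i+1) = -(i + 1)(i^2 + 5i + 2) = -(i+1)((i+1)^2 + 3(i+1) - 2),
which is the closed form with n = i+1.
Hence, by induction on n, the claim holds for every n ≥ 1.

A(n) = -n(n^2 + 3n - 2)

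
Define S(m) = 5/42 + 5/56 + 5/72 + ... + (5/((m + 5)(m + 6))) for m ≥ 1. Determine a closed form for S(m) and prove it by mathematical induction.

We claim S(m) = 5m/(6(m + 6)) for all m ≥ 1.
For the base case m = 1: S(1) = 5/42, and the closed form gives 5/42. They agree.
Inductive step: assume the claim holds for m = k, so S(k) = 5k/(6(k + 6)).
Then S(k+1) = S(k) + (5/((k + 6)(k + 7))) = (5k/(6(k + 6))) + (5/((k + 6)(k + 7))).
Simplifying, S(k+1) = 5(k + 1)/(6(k + 7)) = 5(k+1)/(6((k+1) + 6)),
which is the closed form with m = k+1.
By induction, the statement is established for all m ≥ 1.

S(m) = 5m/(6(m + 6))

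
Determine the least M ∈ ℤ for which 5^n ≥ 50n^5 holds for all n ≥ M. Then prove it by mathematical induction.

M = 10

At n = 9: 1953125 < 2952450, so the inequality fails and M ≥ 10. We prove 5^n ≥ 50n^5 for all n ≥ 10.
Base case (n = 10): 5^n = 9765625 and 50n^5 = 5000000, so 9765625 ≥ 5000000.
Inductive step: assume the claim holds for n = i, so 5^i ≥ 50i^5.
Then 5^(i + 1) = 5·(5^i) ≥ 5·(50i^5).
Also, for i ≥ 10 we have 5·(50i^5) ≥ 50(i+1)^5, since 5 ≥ (1 + 1/i)^5 for all i ≥ 10.
Combining, 5^(i + 1) ≥ 50(i+1)^5.
By the principle of mathematical induction, the result holds for all n ≥ 10.
Hence the smallest such M is 10.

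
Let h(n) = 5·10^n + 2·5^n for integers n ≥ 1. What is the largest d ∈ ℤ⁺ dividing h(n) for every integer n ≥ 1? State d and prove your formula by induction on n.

Computing the first values: h(1) = 60 and h(2) = 550; gcd(60, 550) = 10, so d ≤ 10.
We prove 10 | 5·10^n + 2·5^n for all n ≥ 1 by induction on n.
Base step (n = 1): h(1) = 60 = 10·(6), so 10 | h(1).
Inductive step: suppose the statement holds for some p ≥ 1, i.e. 10 | h(p). Then
h(p+1) − 10·h(p) = (5·10^(p+1) + 2·5^(p+1)) − 10·(5·10^p + 2·5^p) = (2)·5^p·(5 − 10) = (-10)·5^p. Since 10 | h(p) by the inductive hypothesis, 10 | 10·h(p); and 10 | -10 since -10 = 10·-1. Therefore 10 | h(p+1).
This completes the induction.
Therefore the largest such d is 10.

d = 10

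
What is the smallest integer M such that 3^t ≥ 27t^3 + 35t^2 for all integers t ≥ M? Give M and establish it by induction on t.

M = 10

At t = 9: 19683 < 22518, so the inequality fails and M ≥ 10. We prove 3^t ≥ 27t^3 + 35t^2 for all t ≥ 10.
Base step (t = 10): 3^t = 59049 and 27t^3 + 35t^2 = 30500, so 59049 ≥ 30500.
Suppose the result is true for t = k, so 3^k ≥ 27k^3 + 35k^2.
Then 3^(k + 1) = 3·(3^k) ≥ 3·(27k^3 + 35k^2).
Also, for k ≥ 10 we have 3·(27k^3 + 35k^2) ≥ 27(k+1)^3 + 35(k+1)^2, since 3·(27k^3 + 35k^2) − (27(k+1)^3 + 35(k+1)^2) = 54k^3 - 11k^2 - 151k - 62, which is nonnegative for all k ≥ 10.
Combining, 3^(k + 1) ≥ 27(k+1)^3 + 35(k+1)^2.
By induction, the statement is established for all t ≥ 10.
Hence the smallest such M is 10.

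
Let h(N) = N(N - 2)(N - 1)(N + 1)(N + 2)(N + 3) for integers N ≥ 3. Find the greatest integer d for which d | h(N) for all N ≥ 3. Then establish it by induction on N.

d = 720

Computing the first values: h(3) = 720 and h(4) = 5040; gcd(720, 5040) = 720, so d ≤ 720.
We prove 720 | N(N - 2)(N - 1)(N + 1)(N + 2)(N + 3) for all N ≥ 3 by induction on N.
Base step (N = 3): h(3) = 720 = 720·(1), so 720 | h(3).
For the inductive step, assume it holds for an arbitrary i ≥ 3, i.e. 720 | h(i). Then
h(i+1) − h(i) = (i-1)·i·(i+1)·(i+2)·(i+3)·(i+4) − (i-2)·(i-1)·i·(i+1)·(i+2)·(i+3) = (i-1)·i·(i+1)·(i+2)·(i+3)·[(i+4) − (i-2)] = 6·(i-1)·i·(i+1)·(i+2)·(i+3). The product of 5 consecutive integers is divisible by (5)! = 120, so h(i+1) − h(i) is divisible by 6·120 = 720. By the inductive hypothesis 720 | h(i), hence 720 | h(i+1).
This completes the induction.
Therefore the largest such d is 720.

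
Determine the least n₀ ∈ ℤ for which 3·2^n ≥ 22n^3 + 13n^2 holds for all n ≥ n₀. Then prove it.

At n = 14: 49152 < 62916, so the inequality fails and n₀ ≥ 15. We prove 3·2^n ≥ 22n^3 + 13n^2 for all n ≥ 15.
For the base case n = 15: 3·2^n = 98304 and 22n^3 + 13n^2 = 77175, so 98304 ≥ 77175.
For the inductive step, assume it holds for an arbitrary k ≥ 15, so 3·2^k ≥ 22k^3 + 13k^2.
Then 3·2^(k + 1) = 2·(3·2^k) ≥ 2·(22k^3 + 13k^2).
Also, for k ≥ 15 we have 2·(22k^3 + 13k^2) ≥ 22(k+1)^3 + 13(k+1)^2, since 2·(22k^3 + 13k^2) − (22(k+1)^3 + 13(k+1)^2) = 22k^3 - 53k^2 - 92k - 35, which is nonnegative for all k ≥ 15.
Combining, 3·2^(k + 1) ≥ 22(k+1)^3 + 13(k+1)^2.
By the principle of mathematical induction, the result holds for all n ≥ 15.
Hence the smallest such n₀ is 15.

n₀ = 15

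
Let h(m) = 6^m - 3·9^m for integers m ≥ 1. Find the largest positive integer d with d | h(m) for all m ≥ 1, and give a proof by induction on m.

d = 3

Computing the first values: h(1) = -21 and h(2) = -207; gcd(-21, -207) = 3, so d ≤ 3.
We prove 3 | 6^m - 3·9^m for all m ≥ 1 by induction on m.
For the base case m = 1: h(1) = -21 = 3·(-7), so 3 | h(1).
Inductive step: assume the claim holds for m = p, i.e. 3 | h(p). Then
h(p+1) − 9·h(p) = (6^(p+1) - 3·9^(p+1)) − 9·(6^p - 3·9^p) = (1)·6^p·(6 − 9) = (-3)·6^p. Since 3 | h(p) by the inductive hypothesis, 3 | 9·h(p); and 3 | -3 since -3 = 3·-1. Therefore 3 | h(p+1).
By induction, the statement is established for all m ≥ 1.
Therefore the largest such d is 3.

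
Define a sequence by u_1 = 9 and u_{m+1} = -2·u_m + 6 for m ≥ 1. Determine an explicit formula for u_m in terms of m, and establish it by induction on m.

u_m = 7(-2)^(m - 1) + 2

Computing the first terms: u_1 = 9, u_2 = -12, u_3 = 30. This suggests u_m = 7(-2)^(m - 1) + 2.
Base step (m = 1): the formula gives 9 = 9 = u_1.
Inductive step: assume the claim holds for m = k, so u_k = 7(-2)^(k - 1) + 2.
Then u_{k+1} = -2·u_k + 6 = -2·(7(-2)^(k - 1) + 2) + 6 = 7(-2)^k + 2 = 7(-2)^((k+1) - 1) + 2,
which is the claimed formula at m = k+1.
By the principle of mathematical induction, the result holds for all m ≥ 1.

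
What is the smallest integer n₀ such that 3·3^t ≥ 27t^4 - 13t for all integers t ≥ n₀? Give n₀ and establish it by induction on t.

n₀ = 11

At t = 10: 177147 < 269870, so the inequality fails and n₀ ≥ 11. We prove 3·3^t ≥ 27t^4 - 13t for all t ≥ 11.
Base step (t = 11): 3·3^t = 531441 and 27t^4 - 13t = 395164, so 531441 ≥ 395164.
For the inductive step, assume it holds for an arbitrary m ≥ 11, so 3·3^m ≥ 27m^4 - 13m.
Then 3·3^(m + 1) = 3·(3·3^m) ≥ 3·(27m^4 - 13m).
Also, for m ≥ 11 we have 3·(27m^4 - 13m) ≥ 27(m+1)^4 - 13(m+1), since 3·(27m^4 - 13m) − (27(m+1)^4 - 13(m+1)) = 54m^4 - 108m^3 - 162m^2 - 134m - 14, which is nonnegative for all m ≥ 11.
Combining, 3·3^(m + 1) ≥ 27(m+1)^4 - 13(m+1).
By induction, the statement is established for all t ≥ 11.
Hence the smallest such n₀ is 11.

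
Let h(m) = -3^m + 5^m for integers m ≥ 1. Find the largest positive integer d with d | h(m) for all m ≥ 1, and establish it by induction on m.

d = 2

Computing the first values: h(1) = 2 and h(2) = 16; gcd(2, 16) = 2, so d ≤ 2.
We prove 2 | -3^m + 5^m for all m ≥ 1 by induction on m.
When m = 1: h(1) = 2 = 2·(1), so 2 | h(1).
Inductive step: assume the claim holds for m = j, i.e. 2 | h(j). Then
5^{j+1} − 3^{j+1} = 5·5^j − 3·3^j = 5·(5^j − 3^j) + (2)·3^j. The first term is divisible by 2 by the inductive hypothesis, and the second term (2)·3^j is divisible by 2 since 2 | 2. Hence 2 | h(j+1).
This completes the induction.
Therefore the largest such d is 2.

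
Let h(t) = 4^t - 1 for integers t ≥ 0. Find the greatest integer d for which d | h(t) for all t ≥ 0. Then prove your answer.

d = 3

Computing the first values: h(0) = 0 and h(1) = 3; gcd(0, 3) = 3, so d ≤ 3.
We prove 3 | 4^t - 1 for all t ≥ 0 by induction on t.
Base step (t = 0): h(0) = 0 = 3·(0), so 3 | h(0).
For the inductive step, assume it holds for an arbitrary k ≥ 0, i.e. 3 | h(k). Then
h(k+1) = 4^(k+1) - 1 = 4·(4^k - 1) + 3 = 4·h(k) + 3. The first term is divisible by 3 by the inductive hypothesis, and 3 is divisible by 3. Hence 3 | h(k+1).
This completes the induction.
Therefore the largest such d is 3.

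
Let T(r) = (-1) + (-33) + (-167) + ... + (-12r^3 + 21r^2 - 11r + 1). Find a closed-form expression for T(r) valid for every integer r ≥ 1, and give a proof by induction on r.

We claim T(r) = -r(3r^3 - r^2 - 2r + 1) for all r ≥ 1.
When r = 1: T(1) = -1, and the closed form gives -1. They agree.
For the inductive step, assume it holds for an arbitrary i ≥ 1, so T(i) = i(-3i^3 + i^2 + 2i - 1).
Then T(i+1) = T(i) + (-12i^3 - 15i^2 - 5i - 1) = (i(-3i^3 + i^2 + 2i - 1)) + (-12i^3 - 15i^2 - 5i - 1).
Simplifying, T(i+1) = -(i + 1)(3i^3 + 8i^2 + 5i + 1) = -(i+1)(3(i+1)^3 - (i+1)^2 - 2(i+1) + 1),
which is the closed form with r = i+1.
By induction, the statement is established for all r ≥ 1.

T(r) = -r(3r^3 - r^2 - 2r + 1)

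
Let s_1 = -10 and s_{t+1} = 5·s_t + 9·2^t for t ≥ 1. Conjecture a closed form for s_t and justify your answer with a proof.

s_t = -3·2^t - 4·5^(t - 1)

Computing the first terms: s_1 = -10, s_2 = -32, s_3 = -124. This suggests s_t = -3·2^t - 4·5^(t - 1).
For the base case t = 1: the formula gives -10 = -10 = s_1.
Inductive step: assume the claim holds for t = i, so s_i = -3·2^i - 4·5^(i - 1).
Then s_{i+1} = 5·s_i + 9·2^i = 5·(-3·2^i - 4·5^(i - 1)) + 9·2^i = -3·2^(i + 1) - 4·5^i = -3·2^(i+1) - 4·5^((i+1) - 1),
which is the claimed formula at t = i+1.
By the principle of mathematical induction, the result holds for all t ≥ 1.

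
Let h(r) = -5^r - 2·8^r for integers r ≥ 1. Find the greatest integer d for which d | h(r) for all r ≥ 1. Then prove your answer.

d = 3

Computing the first values: h(1) = -21 and h(2) = -153; gcd(-21, -153) = 3, so d ≤ 3.
We prove 3 | -5^r - 2·8^r for all r ≥ 1 by induction on r.
Base step (r = 1): h(1) = -21 = 3·(-7), so 3 | h(1).
Inductive step: assume the claim holds for r = j, i.e. 3 | h(j). Then
h(j+1) − 8·h(j) = (-5^(j+1) - 2·8^(j+1)) − 8·(-5^j - 2·8^j) = (-1)·5^j·(5 − 8) = (3)·5^j. Since 3 | h(j) by the inductive hypothesis, 3 | 8·h(j); and 3 | 3 since 3 = 3·1. Therefore 3 | h(j+1).
By the principle of mathematical induction, the result holds for all r ≥ 1.
Therefore the largest such d is 3.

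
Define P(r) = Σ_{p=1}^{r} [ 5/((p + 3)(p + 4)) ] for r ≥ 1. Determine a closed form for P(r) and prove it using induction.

We claim P(r) = 5r/(4(r + 4)) for all r ≥ 1.
Base step (r = 1): P(1) = 1/4, and the closed form gives 1/4. They agree.
Inductive step: assume the claim holds for r = p, so P(p) = 5p/(4(p + 4)).
Then P(p+1) = P(p) + (5/((p + 4)(p + 5))) = (5p/(4(p + 4))) + (5/((p + 4)(p + 5))).
Simplifying, P(p+1) = 5(p + 1)/(4(p + 5)) = 5(p+1)/(4((p+1) + 4)),
which is the closed form with r = p+1.
Hence, by induction on r, the claim holds for every r ≥ 1.

P(r) = 5r/(4(r + 4))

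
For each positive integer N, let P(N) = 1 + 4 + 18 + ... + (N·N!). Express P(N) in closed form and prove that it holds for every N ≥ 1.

P(N) = (N + 1)! - 1

We claim P(N) = (N + 1)! - 1 for all N ≥ 1.
When N = 1: P(1) = 1, and the closed form gives 1. They agree.
Suppose the result is true for N = m, so P(m) = (m + 1)! - 1.
Then P(m+1) = P(m) + ((m + 1)(m + 1)!) = ((m + 1)! - 1) + ((m + 1)(m + 1)!).
Simplifying, P(m+1) = ((m+1) + 1)! - 1,
which is the closed form with N = m+1.
This completes the induction.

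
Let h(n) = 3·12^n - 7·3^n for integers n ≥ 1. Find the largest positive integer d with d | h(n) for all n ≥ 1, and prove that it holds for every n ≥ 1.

Computing the first values: h(1) = 15 and h(2) = 369; gcd(15, 369) = 3, so d ≤ 3.
We prove 3 | 3·12^n - 7·3^n for all n ≥ 1 by induction on n.
For the base case n = 1: h(1) = 15 = 3·(5), so 3 | h(1).
Inductive step: assume the claim holds for n = m, i.e. 3 | h(m). Then
h(m+1) − 12·h(m) = (3·12^(m+1) - 7·3^(m+1)) − 12·(3·12^m - 7·3^m) = (-7)·3^m·(3 − 12) = (63)·3^m. Since 3 | h(m) by the inductive hypothesis, 3 | 12·h(m); and 3 | 63 since 63 = 3·21. Therefore 3 | h(m+1).
By induction, the statement is established for all n ≥ 1.
Therefore the largest such d is 3.

d = 3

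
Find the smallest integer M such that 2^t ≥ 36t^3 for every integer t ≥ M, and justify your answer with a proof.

At t = 17: 131072 < 176868, so the inequality fails and M ≥ 18. We prove 2^t ≥ 36t^3 for all t ≥ 18.
When t = 18: 2^t = 262144 and 36t^3 = 209952, so 262144 ≥ 209952.
Suppose the result is true for t = r, so 2^r ≥ 36r^3.
Then 2^(r + 1) = 2·(2^r) ≥ 2·(36r^3).
Also, for r ≥ 18 we have 2·(36r^3) ≥ 36(r+1)^3, since 2 ≥ (1 + 1/r)^3 for all r ≥ 18.
Combining, 2^(r + 1) ≥ 36(r+1)^3.
By the principle of mathematical induction, the result holds for all t ≥ 18.
Hence the smallest such M is 18.

M = 18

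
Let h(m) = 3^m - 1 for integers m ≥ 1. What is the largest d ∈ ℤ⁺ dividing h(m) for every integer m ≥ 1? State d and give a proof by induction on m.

d = 2

Computing the first values: h(1) = 2 and h(2) = 8; gcd(2, 8) = 2, so d ≤ 2.
We prove 2 | 3^m - 1 for all m ≥ 1 by induction on m.
When m = 1: h(1) = 2 = 2·(1), so 2 | h(1).
For the inductive step, assume it holds for an arbitrary p ≥ 1, i.e. 2 | h(p). Then
3^{p+1} − 1^{p+1} = 3·3^p − 1·1^p = 3·(3^p − 1^p) + (2)·1^p. The first term is divisible by 2 by the inductive hypothesis, and the second term (2)·1^p is divisible by 2 since 2 | 2. Hence 2 | h(p+1).
By the principle of mathematical induction, the result holds for all m ≥ 1.
Therefore the largest such d is 2.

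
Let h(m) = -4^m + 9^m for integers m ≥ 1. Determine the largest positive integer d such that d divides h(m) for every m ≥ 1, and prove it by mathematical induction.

d = 5

Computing the first values: h(1) = 5 and h(2) = 65; gcd(5, 65) = 5, so d ≤ 5.
We prove 5 | -4^m + 9^m for all m ≥ 1 by induction on m.
For the base case m = 1: h(1) = 5 = 5·(1), so 5 | h(1).
Inductive step: assume the claim holds for m = p, i.e. 5 | h(p). Then
9^{p+1} − 4^{p+1} = 9·9^p − 4·4^p = 9·(9^p − 4^p) + (5)·4^p. The first term is divisible by 5 by the inductive hypothesis, and the second term (5)·4^p is divisible by 5 since 5 | 5. Hence 5 | h(p+1).
By the principle of mathematical induction, the result holds for all m ≥ 1.
Therefore the largest such d is 5.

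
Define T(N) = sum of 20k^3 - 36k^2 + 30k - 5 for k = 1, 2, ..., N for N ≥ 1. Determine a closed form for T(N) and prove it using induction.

We claim T(N) = N(5N^3 - 2N^2 + 2N + 4) for all N ≥ 1.
When N = 1: T(1) = 9, and the closed form gives 9. They agree.
For the inductive step, assume it holds for an arbitrary k ≥ 1, so T(k) = k(5k^3 - 2k^2 + 2k + 4).
Then T(k+1) = T(k) + (20k^3 + 24k^2 + 18k + 9) = (k(5k^3 - 2k^2 + 2k + 4)) + (20k^3 + 24k^2 + 18k + 9).
Simplifying, T(k+1) = (k + 1)(5k^3 + 13k^2 + 13k + 9) = (k+1)(5(k+1)^3 - 2(k+1)^2 + 2(k+1) + 4),
which is the closed form with N = k+1.
This completes the induction.

T(N) = N(5N^3 - 2N^2 + 2N + 4)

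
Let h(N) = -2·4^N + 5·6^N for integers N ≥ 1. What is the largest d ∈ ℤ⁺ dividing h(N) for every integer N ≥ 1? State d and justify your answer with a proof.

d = 2

Computing the first values: h(1) = 22 and h(2) = 148; gcd(22, 148) = 2, so d ≤ 2.
We prove 2 | -2·4^N + 5·6^N for all N ≥ 1 by induction on N.
When N = 1: h(1) = 22 = 2·(11), so 2 | h(1).
Suppose the result is true for N = r, i.e. 2 | h(r). Then
h(r+1) − 6·h(r) = (-2·4^(r+1) + 5·6^(r+1)) − 6·(-2·4^r + 5·6^r) = (-2)·4^r·(4 − 6) = (4)·4^r. Since 2 | h(r) by the inductive hypothesis, 2 | 6·h(r); and 2 | 4 since 4 = 2·2. Therefore 2 | h(r+1).
This completes the induction.
Therefore the largest such d is 2.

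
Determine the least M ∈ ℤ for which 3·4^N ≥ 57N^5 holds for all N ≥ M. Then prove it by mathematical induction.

M = 11

At N = 10: 3145728 < 5700000, so the inequality fails and M ≥ 11. We prove 3·4^N ≥ 57N^5 for all N ≥ 11.
When N = 11: 3·4^N = 12582912 and 57N^5 = 9179907, so 12582912 ≥ 9179907.
Inductive step: suppose the statement holds for some p ≥ 11, so 3·4^p ≥ 57p^5.
Then 3·4^(p + 1) = 4·(3·4^p) ≥ 4·(57p^5).
Also, for p ≥ 11 we have 4·(57p^5) ≥ 57(p+1)^5, since 4 ≥ (1 + 1/p)^5 for all p ≥ 11.
Combining, 3·4^(p + 1) ≥ 57(p+1)^5.
This completes the induction.
Hence the smallest such M is 11.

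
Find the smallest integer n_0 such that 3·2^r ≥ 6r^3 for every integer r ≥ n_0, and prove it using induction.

n_0 = 12

At r = 11: 6144 < 7986, so the inequality fails and n_0 ≥ 12. We prove 3·2^r ≥ 6r^3 for all r ≥ 12.
When r = 12: 3·2^r = 12288 and 6r^3 = 10368, so 12288 ≥ 10368.
Inductive step: suppose the statement holds for some k ≥ 12, so 3·2^k ≥ 6k^3.
Then 3·2^(k + 1) = 2·(3·2^k) ≥ 2·(6k^3).
Also, for k ≥ 12 we have 2·(6k^3) ≥ 6(k+1)^3, since 2 ≥ (1 + 1/k)^3 for all k ≥ 12.
Combining, 3·2^(k + 1) ≥ 6(k+1)^3.
By induction, the statement is established for all r ≥ 12.
Hence the smallest such n_0 is 12.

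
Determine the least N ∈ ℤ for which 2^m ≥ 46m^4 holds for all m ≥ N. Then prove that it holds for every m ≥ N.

At m = 23: 8388608 < 12872686, so the inequality fails and N ≥ 24. We prove 2^m ≥ 46m^4 for all m ≥ 24.
Base step (m = 24): 2^m = 16777216 and 46m^4 = 15261696, so 16777216 ≥ 15261696.
Inductive step: assume the claim holds for m = r, so 2^r ≥ 46r^4.
Then 2^(r + 1) = 2·(2^r) ≥ 2·(46r^4).
Also, for r ≥ 24 we have 2·(46r^4) ≥ 46(r+1)^4, since 2 ≥ (1 + 1/r)^4 for all r ≥ 24.
Combining, 2^(r + 1) ≥ 46(r+1)^4.
This completes the induction.
Hence the smallest such N is 24.

N = 24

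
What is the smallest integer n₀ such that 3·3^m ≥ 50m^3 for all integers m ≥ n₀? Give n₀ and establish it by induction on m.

n₀ = 9

At m = 8: 19683 < 25600, so the inequality fails and n₀ ≥ 9. We prove 3·3^m ≥ 50m^3 for all m ≥ 9.
Base step (m = 9): 3·3^m = 59049 and 50m^3 = 36450, so 59049 ≥ 36450.
For the inductive step, assume it holds for an arbitrary j ≥ 9, so 3·3^j ≥ 50j^3.
Then 3·3^(j + 1) = 3·(3·3^j) ≥ 3·(50j^3).
Also, for j ≥ 9 we have 3·(50j^3) ≥ 50(j+1)^3, since 3 ≥ (1 + 1/j)^3 for all j ≥ 9.
Combining, 3·3^(j + 1) ≥ 50(j+1)^3.
By the principle of mathematical induction, the result holds for all m ≥ 9.
Hence the smallest such n₀ is 9.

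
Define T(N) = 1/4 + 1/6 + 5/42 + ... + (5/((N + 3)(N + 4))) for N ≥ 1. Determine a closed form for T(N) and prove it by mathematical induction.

We claim T(N) = 5N/(4(N + 4)) for all N ≥ 1.
When N = 1: T(1) = 1/4, and the closed form gives 1/4. They agree.
Inductive step: suppose the statement holds for some i ≥ 1, so T(i) = 5i/(4(i + 4)).
Then T(i+1) = T(i) + (5/((i + 4)(i + 5))) = (5i/(4(i + 4))) + (5/((i + 4)(i + 5))).
Simplifying, T(i+1) = 5(i + 1)/(4(i + 5)) = 5(i+1)/(4((i+1) + 4)),
which is the closed form with N = i+1.
Hence, by induction on N, the claim holds for every N ≥ 1.

T(N) = 5N/(4(N + 4))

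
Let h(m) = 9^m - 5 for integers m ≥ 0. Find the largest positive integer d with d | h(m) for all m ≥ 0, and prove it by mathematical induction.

d = 4

Computing the first values: h(0) = -4 and h(1) = 4; gcd(-4, 4) = 4, so d ≤ 4.
We prove 4 | 9^m - 5 for all m ≥ 0 by induction on m.
Base step (m = 0): h(0) = -4 = 4·(-1), so 4 | h(0).
Inductive step: suppose the statement holds for some p ≥ 0, i.e. 4 | h(p). Then
h(p+1) = 9^(p+1) - 5 = 9·(9^p - 5) + 40 = 9·h(p) + 40. The first term is divisible by 4 by the inductive hypothesis, and 40 is divisible by 4. Hence 4 | h(p+1).
Hence, by induction on m, the claim holds for every m ≥ 0.
Therefore the largest such d is 4.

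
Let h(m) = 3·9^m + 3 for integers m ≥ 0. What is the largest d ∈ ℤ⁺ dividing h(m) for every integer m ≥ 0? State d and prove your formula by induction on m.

d = 6

Computing the first values: h(0) = 6 and h(1) = 30; gcd(6, 30) = 6, so d ≤ 6.
We prove 6 | 3·9^m + 3 for all m ≥ 0 by induction on m.
Base case (m = 0): h(0) = 6 = 6·(1), so 6 | h(0).
For the inductive step, assume it holds for an arbitrary j ≥ 0, i.e. 6 | h(j). Then
h(j+1) = 3·9^(j+1) + 3 = 9·(3·9^j + 3) - 24 = 9·h(j) - 24. The first term is divisible by 6 by the inductive hypothesis, and -24 is divisible by 6. Hence 6 | h(j+1).
By induction, the statement is established for all m ≥ 0.
Therefore the largest such d is 6.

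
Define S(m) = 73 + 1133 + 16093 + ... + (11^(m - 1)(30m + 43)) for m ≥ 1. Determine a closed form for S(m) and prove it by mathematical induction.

S(m) = 11^m(3m + 4) - 4

We claim S(m) = 11^m(3m + 4) - 4 for all m ≥ 1.
Base case (m = 1): S(1) = 73, and the closed form gives 73. They agree.
Inductive step: assume the claim holds for m = i, so S(i) = 11^i(3i + 4) - 4.
Then S(i+1) = S(i) + (11^i(30i + 73)) = (11^i(3i + 4) - 4) + (11^i(30i + 73)).
Simplifying, S(i+1) = 33·11^i·i + 77·11^i - 4 = 11^(i+1)(3(i+1) + 4) - 4,
which is the closed form with m = i+1.
This completes the induction.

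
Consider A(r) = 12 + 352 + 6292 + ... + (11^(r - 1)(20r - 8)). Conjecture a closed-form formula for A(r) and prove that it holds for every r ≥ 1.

A(r) = 11^r(2r - 1) + 1

We claim A(r) = 11^r(2r - 1) + 1 for all r ≥ 1.
For the base case r = 1: A(1) = 12, and the closed form gives 12. They agree.
Inductive step: suppose the statement holds for some m ≥ 1, so A(m) = 11^m(2m - 1) + 1.
Then A(m+1) = A(m) + (11^m(20m + 12)) = (11^m(2m - 1) + 1) + (11^m(20m + 12)).
Simplifying, A(m+1) = 22·11^m·m + 11·11^m + 1 = 11^(m+1)(2(m+1) - 1) + 1,
which is the closed form with r = m+1.
Hence, by induction on r, the claim holds for every r ≥ 1.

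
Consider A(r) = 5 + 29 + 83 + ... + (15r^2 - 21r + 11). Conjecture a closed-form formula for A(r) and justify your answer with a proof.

A(r) = r(5r^2 - 3r + 3)

We claim A(r) = r(5r^2 - 3r + 3) for all r ≥ 1.
When r = 1: A(1) = 5, and the closed form gives 5. They agree.
For the inductive step, assume it holds for an arbitrary i ≥ 1, so A(i) = i(5i^2 - 3i + 3).
Then A(i+1) = A(i) + (15i^2 + 9i + 5) = (i(5i^2 - 3i + 3)) + (15i^2 + 9i + 5).
Simplifying, A(i+1) = (i + 1)(5i^2 + 7i + 5) = (i+1)(5(i+1)^2 - 3(i+1) + 3),
which is the closed form with r = i+1.
This completes the induction.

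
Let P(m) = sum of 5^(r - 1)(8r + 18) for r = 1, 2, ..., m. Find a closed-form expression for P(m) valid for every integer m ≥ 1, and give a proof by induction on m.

P(m) = 2·5^m(m + 2) - 4

We claim P(m) = 2·5^m(m + 2) - 4 for all m ≥ 1.
Base step (m = 1): P(1) = 26, and the closed form gives 26. They agree.
Inductive step: assume the claim holds for m = r, so P(r) = 2·5^r(r + 2) - 4.
Then P(r+1) = P(r) + (5^r(8r + 26)) = (2·5^r(r + 2) - 4) + (5^r(8r + 26)).
Simplifying, P(r+1) = 10·5^r·r + 30·5^r - 4 = 2·5^(r+1)((r+1) + 2) - 4,
which is the closed form with m = r+1.
By the principle of mathematical induction, the result holds for all m ≥ 1.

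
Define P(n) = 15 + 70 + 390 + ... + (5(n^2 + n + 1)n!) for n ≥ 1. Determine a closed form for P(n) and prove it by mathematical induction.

We claim P(n) = (5n + 5)(n + 1)! - 5 for all n ≥ 1.
Base case (n = 1): P(1) = 15, and the closed form gives 15. They agree.
Inductive step: assume the claim holds for n = k, so P(k) = (5k + 5)(k + 1)! - 5.
Then P(k+1) = P(k) + (5(k^2 + 3k + 3)(k + 1)!) = ((5k + 5)(k + 1)! - 5) + (5(k^2 + 3k + 3)(k + 1)!).
Simplifying, P(k+1) = (5(k+1) + 5)((k+1) + 1)! - 5,
which is the closed form with n = k+1.
This completes the induction.

P(n) = (5n + 5)(n + 1)! - 5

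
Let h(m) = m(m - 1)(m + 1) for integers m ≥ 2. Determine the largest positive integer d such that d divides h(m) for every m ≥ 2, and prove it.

d = 6

Computing the first values: h(2) = 6 and h(3) = 24; gcd(6, 24) = 6, so d ≤ 6.
We prove 6 | m(m - 1)(m + 1) for all m ≥ 2 by induction on m.
For the base case m = 2: h(2) = 6 = 6·(1), so 6 | h(2).
Inductive step: suppose the statement holds for some j ≥ 2, i.e. 6 | h(j). Then
h(j+1) − h(j) = j·(j+1)·(j+2) − (j-1)·j·(j+1) = j·(j+1)·[(j+2) − (j-1)] = 3·j·(j+1). The product of 2 consecutive integers is divisible by (2)! = 2, so h(j+1) − h(j) is divisible by 3·2 = 6. By the inductive hypothesis 6 | h(j), hence 6 | h(j+1).
This completes the induction.
Therefore the largest such d is 6.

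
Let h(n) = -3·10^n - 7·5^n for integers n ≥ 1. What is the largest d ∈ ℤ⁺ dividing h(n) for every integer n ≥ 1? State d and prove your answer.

Computing the first values: h(1) = -65 and h(2) = -475; gcd(-65, -475) = 5, so d ≤ 5.
We prove 5 | -3·10^n - 7·5^n for all n ≥ 1 by induction on n.
When n = 1: h(1) = -65 = 5·(-13), so 5 | h(1).
For the inductive step, assume it holds for an arbitrary j ≥ 1, i.e. 5 | h(j). Then
h(j+1) − 10·h(j) = (-3·10^(j+1) - 7·5^(j+1)) − 10·(-3·10^j - 7·5^j) = (-7)·5^j·(5 − 10) = (35)·5^j. Since 5 | h(j) by the inductive hypothesis, 5 | 10·h(j); and 5 | 35 since 35 = 5·7. Therefore 5 | h(j+1).
By the principle of mathematical induction, the result holds for all n ≥ 1.
Therefore the largest such d is 5.

d = 5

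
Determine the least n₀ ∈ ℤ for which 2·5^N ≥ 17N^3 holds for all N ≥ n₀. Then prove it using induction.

n₀ = 4

At N = 3: 250 < 459, so the inequality fails and n₀ ≥ 4. We prove 2·5^N ≥ 17N^3 for all N ≥ 4.
Base step (N = 4): 2·5^N = 1250 and 17N^3 = 1088, so 1250 ≥ 1088.
Suppose the result is true for N = r, so 2·5^r ≥ 17r^3.
Then 2·5^(r + 1) = 5·(2·5^r) ≥ 5·(17r^3).
Also, for r ≥ 4 we have 5·(17r^3) ≥ 17(r+1)^3, since 5 ≥ (1 + 1/r)^3 for all r ≥ 4.
Combining, 2·5^(r + 1) ≥ 17(r+1)^3.
This completes the induction.
Hence the smallest such n₀ is 4.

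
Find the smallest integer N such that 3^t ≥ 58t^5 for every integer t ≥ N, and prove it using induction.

N = 17

At t = 16: 43046721 < 60817408, so the inequality fails and N ≥ 17. We prove 3^t ≥ 58t^5 for all t ≥ 17.
For the base case t = 17: 3^t = 129140163 and 58t^5 = 82351706, so 129140163 ≥ 82351706.
For the inductive step, assume it holds for an arbitrary m ≥ 17, so 3^m ≥ 58m^5.
Then 3^(m + 1) = 3·(3^m) ≥ 3·(58m^5).
Also, for m ≥ 17 we have 3·(58m^5) ≥ 58(m+1)^5, since 3 ≥ (1 + 1/m)^5 for all m ≥ 17.
Combining, 3^(m + 1) ≥ 58(m+1)^5.
Hence, by induction on t, the claim holds for every t ≥ 17.
Hence the smallest such N is 17.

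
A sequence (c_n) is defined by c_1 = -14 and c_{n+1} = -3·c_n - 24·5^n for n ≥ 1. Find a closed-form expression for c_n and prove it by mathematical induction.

c_n = (-3)^(n - 1) - 3·5^n

Computing the first terms: c_1 = -14, c_2 = -78, c_3 = -366. This suggests c_n = (-3)^(n - 1) - 3·5^n.
For the base case n = 1: the formula gives -14 = -14 = c_1.
For the inductive step, assume it holds for an arbitrary r ≥ 1, so c_r = (-3)^(r - 1) - 3·5^r.
Then c_{r+1} = -3·c_r - 24·5^r = -3·((-3)^(r - 1) - 3·5^r) - 24·5^r = (-3)^r - 3·5^(r + 1) = (-3)^((r+1) - 1) - 3·5^(r+1),
which is the claimed formula at n = r+1.
Hence, by induction on n, the claim holds for every n ≥ 1.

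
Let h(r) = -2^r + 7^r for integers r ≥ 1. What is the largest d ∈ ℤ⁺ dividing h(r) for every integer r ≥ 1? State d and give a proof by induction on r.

d = 5

Computing the first values: h(1) = 5 and h(2) = 45; gcd(5, 45) = 5, so d ≤ 5.
We prove 5 | -2^r + 7^r for all r ≥ 1 by induction on r.
For the base case r = 1: h(1) = 5 = 5·(1), so 5 | h(1).
Suppose the result is true for r = j, i.e. 5 | h(j). Then
7^{j+1} − 2^{j+1} = 7·7^j − 2·2^j = 7·(7^j − 2^j) + (5)·2^j. The first term is divisible by 5 by the inductive hypothesis, and the second term (5)·2^j is divisible by 5 since 5 | 5. Hence 5 | h(j+1).
This completes the induction.
Therefore the largest such d is 5.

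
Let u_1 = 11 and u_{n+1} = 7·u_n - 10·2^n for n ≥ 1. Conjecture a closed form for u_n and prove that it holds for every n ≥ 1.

u_n = 2^(n + 1) + 7^n

Computing the first terms: u_1 = 11, u_2 = 57, u_3 = 359. This suggests u_n = 2^(n + 1) + 7^n.
For the base case n = 1: the formula gives 11 = 11 = u_1.
Inductive step: assume the claim holds for n = r, so u_r = 2^(r + 1) + 7^r.
Then u_{r+1} = 7·u_r - 10·2^r = 7·(2^(r + 1) + 7^r) - 10·2^r = 2^(r + 2) + 7^(r + 1) = 2^((r+1) + 1) + 7^(r+1),
which is the claimed formula at n = r+1.
This completes the induction.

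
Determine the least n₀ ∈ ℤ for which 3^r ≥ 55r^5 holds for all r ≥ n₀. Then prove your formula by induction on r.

At r = 16: 43046721 < 57671680, so the inequality fails and n₀ ≥ 17. We prove 3^r ≥ 55r^5 for all r ≥ 17.
Base case (r = 17): 3^r = 129140163 and 55r^5 = 78092135, so 129140163 ≥ 78092135.
Suppose the result is true for r = i, so 3^i ≥ 55i^5.
Then 3^(i + 1) = 3·(3^i) ≥ 3·(55i^5).
Also, for i ≥ 17 we have 3·(55i^5) ≥ 55(i+1)^5, since 3 ≥ (1 + 1/i)^5 for all i ≥ 17.
Combining, 3^(i + 1) ≥ 55(i+1)^5.
By the principle of mathematical induction, the result holds for all r ≥ 17.
Hence the smallest such n₀ is 17.

n₀ = 17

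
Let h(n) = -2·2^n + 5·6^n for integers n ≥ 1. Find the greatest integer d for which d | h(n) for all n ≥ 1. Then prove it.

d = 2

Computing the first values: h(1) = 26 and h(2) = 172; gcd(26, 172) = 2, so d ≤ 2.
We prove 2 | -2·2^n + 5·6^n for all n ≥ 1 by induction on n.
For the base case n = 1: h(1) = 26 = 2·(13), so 2 | h(1).
For the inductive step, assume it holds for an arbitrary m ≥ 1, i.e. 2 | h(m). Then
h(m+1) − 6·h(m) = (-2·2^(m+1) + 5·6^(m+1)) − 6·(-2·2^m + 5·6^m) = (-2)·2^m·(2 − 6) = (8)·2^m. Since 2 | h(m) by the inductive hypothesis, 2 | 6·h(m); and 2 | 8 since 8 = 2·4. Therefore 2 | h(m+1).
This completes the induction.
Therefore the largest such d is 2.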